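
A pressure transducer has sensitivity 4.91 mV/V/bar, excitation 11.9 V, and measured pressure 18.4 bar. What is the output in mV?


Output = sensitivity * Vex * P.
Vout = 4.91 * 11.9 * 18.4
Vout = 58.429 * 18.4
Vout = 1075.09 mV

1075.09 mV


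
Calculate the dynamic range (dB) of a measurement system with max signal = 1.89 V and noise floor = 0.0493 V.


Dynamic range = 20 * log10(Vmax / Vnoise).
DR = 20 * log10(1.89 / 0.0493)
DR = 20 * log10(38.34)
DR = 31.67 dB

31.67 dB


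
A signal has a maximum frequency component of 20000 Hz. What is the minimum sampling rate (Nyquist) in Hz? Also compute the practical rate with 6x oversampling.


By Nyquist theorem, fs_min = 2 * fmax.
fs_min = 2 * 20000 = 40000 Hz
Practical rate = 6 * fs_min = 6 * 40000 = 240000 Hz

fs_min = 40000 Hz, fs_practical = 240000 Hz


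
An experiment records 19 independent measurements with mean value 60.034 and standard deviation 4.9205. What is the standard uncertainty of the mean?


The standard uncertainty for Type A evaluation is u = s / sqrt(n).
u = 4.9205 / sqrt(19)
u = 4.9205 / 4.3589
u = 1.1288

1.1288


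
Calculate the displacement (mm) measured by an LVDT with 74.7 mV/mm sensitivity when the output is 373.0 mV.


Displacement = Vout / sensitivity.
d = 373.0 / 74.7
d = 4.993 mm

4.993 mm


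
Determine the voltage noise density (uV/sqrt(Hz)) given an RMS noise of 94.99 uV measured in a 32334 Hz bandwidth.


Noise spectral density = Vrms / sqrt(BW).
NSD = 94.99 / sqrt(32334)
NSD = 94.99 / 179.8166
NSD = 0.5283 uV/sqrt(Hz)

0.5283 uV/sqrt(Hz)


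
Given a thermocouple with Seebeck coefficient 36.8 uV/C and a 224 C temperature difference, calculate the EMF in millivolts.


The thermocouple output V = sensitivity * dT.
V = 36.8 uV/C * 224 C
V = 8243.2 uV
V = 8.243 mV

8.243 mV


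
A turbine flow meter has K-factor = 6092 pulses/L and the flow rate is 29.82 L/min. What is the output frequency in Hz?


Frequency = K * Q / 60 (converting L/min to L/s).
f = 6092 * 29.82 / 60
f = 181663.44 / 60
f = 3027.72 Hz

3027.72 Hz


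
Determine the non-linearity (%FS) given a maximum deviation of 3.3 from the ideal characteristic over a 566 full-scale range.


Linearity error = (max deviation / full scale) * 100%.
Linearity = (3.3 / 566) * 100
Linearity = 0.583 %FS

0.583 %FS


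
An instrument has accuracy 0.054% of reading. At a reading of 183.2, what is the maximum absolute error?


Absolute error = (accuracy% / 100) * reading.
Error = (0.054 / 100) * 183.2
Error = 0.00054 * 183.2
Error = 0.0989

0.0989


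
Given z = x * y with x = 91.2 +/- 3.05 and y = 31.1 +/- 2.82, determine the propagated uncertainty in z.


For a product z = x*y, the relative uncertainty is:
uz/z = sqrt((ux/x)^2 + (uy/y)^2)
Relative uncertainties: ux/x = 3.05/91.2 = 0.033443
uy/y = 2.82/31.1 = 0.090675
z = 91.2 * 31.1 = 2836.3
uz = 2836.3 * sqrt(0.033443^2 + 0.090675^2) = 274.119

274.119


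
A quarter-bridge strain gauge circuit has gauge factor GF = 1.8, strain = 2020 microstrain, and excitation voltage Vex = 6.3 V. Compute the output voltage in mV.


Quarter bridge output: Vout = (GF * epsilon * Vex) / 4.
Vout = (1.8 * 2020e-6 * 6.3) / 4
Vout = 0.0229068 / 4 V
Vout = 0.0057267 V = 5.7267 mV

5.7267 mV


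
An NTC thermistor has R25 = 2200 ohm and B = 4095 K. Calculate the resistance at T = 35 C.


NTC thermistor equation: Rt = R25 * exp(B * (1/T - 1/T25)).
T in Kelvin: 308.15 K, T25 = 298.15 K
1/T - 1/T25 = 1/308.15 - 1/298.15 = -0.00010884
B * (1/T - 1/T25) = 4095 * -0.00010884 = -0.4457
Rt = 2200 * exp(-0.4457) = 1408.8 ohm

1408.8 ohm


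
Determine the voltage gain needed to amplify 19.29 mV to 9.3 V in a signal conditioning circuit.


Gain = Vout / Vin (converting to same units).
G = 9.3 V / 19.29 mV
G = 9300.0 mV / 19.29 mV
G = 482.12

482.12


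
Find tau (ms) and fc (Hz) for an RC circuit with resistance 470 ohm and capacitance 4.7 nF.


Time constant: tau = R * C.
tau = 470 * 4.70e-09 = 2.209e-06 s
tau = 0.0022 ms
Cutoff frequency: fc = 1 / (2*pi*R*C).
fc = 1 / (2*pi*2.209e-06) = 72048.41 Hz

tau = 0.0022 ms, fc = 72048.41 Hz


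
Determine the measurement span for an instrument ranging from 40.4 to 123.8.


Span = upper range - lower range.
Span = 123.8 - (40.4)
Span = 83.4

83.4


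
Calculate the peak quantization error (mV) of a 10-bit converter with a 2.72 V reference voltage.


The maximum quantization error is +/- LSB/2.
LSB = Vref / 2^n = 2.72 / 1024 = 0.00265625 V
Max error = LSB / 2 = 0.00265625 / 2 = 0.00132813 V
Max error = 1.3281 mV

1.3281 mV


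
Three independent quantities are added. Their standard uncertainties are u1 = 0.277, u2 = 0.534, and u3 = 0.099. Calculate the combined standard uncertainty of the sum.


For a sum of independent quantities, uc = sqrt(u1^2 + u2^2 + u3^2).
uc = sqrt(0.277^2 + 0.534^2 + 0.099^2)
uc = sqrt(0.076729 + 0.285156 + 0.009801)
uc = 0.6097

0.6097


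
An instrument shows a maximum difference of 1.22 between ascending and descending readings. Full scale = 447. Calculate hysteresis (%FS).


Hysteresis = (max difference / full scale) * 100%.
H = (1.22 / 447) * 100
H = 0.273 %FS

0.273 %FS


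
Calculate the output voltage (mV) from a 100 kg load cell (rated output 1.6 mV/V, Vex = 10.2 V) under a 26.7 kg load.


Vout = rated_output * Vex * (load / capacity).
Vout = 1.6 * 10.2 * (26.7 / 100)
Vout = 1.6 * 10.2 * 0.267
Vout = 4.357 mV

4.357 mV


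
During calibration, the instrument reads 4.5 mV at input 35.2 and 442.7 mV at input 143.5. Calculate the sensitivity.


Sensitivity = (y2 - y1) / (x2 - x1).
S = (442.7 - 4.5) / (143.5 - 35.2)
S = 438.2 / 108.3
S = 4.0462 mV/unit

4.0462 mV/unit


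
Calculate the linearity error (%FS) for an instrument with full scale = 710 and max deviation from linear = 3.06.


Linearity error = (max deviation / full scale) * 100%.
Linearity = (3.06 / 710) * 100
Linearity = 0.431 %FS

0.431 %FS


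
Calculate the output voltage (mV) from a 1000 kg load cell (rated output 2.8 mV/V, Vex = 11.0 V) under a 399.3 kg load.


Vout = rated_output * Vex * (load / capacity).
Vout = 2.8 * 11.0 * (399.3 / 1000)
Vout = 2.8 * 11.0 * 0.3993
Vout = 12.298 mV

12.298 mV


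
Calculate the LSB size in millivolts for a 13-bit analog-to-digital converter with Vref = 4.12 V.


The resolution (LSB) of an ADC is Vref / 2^n.
LSB = 4.12 / 2^13
LSB = 4.12 / 8192
LSB = 0.00050293 V = 0.50292969 mV

0.50292969 mV


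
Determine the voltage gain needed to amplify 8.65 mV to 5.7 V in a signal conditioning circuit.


Gain = Vout / Vin (converting to same units).
G = 5.7 V / 8.65 mV
G = 5700.0 mV / 8.65 mV
G = 658.96

658.96


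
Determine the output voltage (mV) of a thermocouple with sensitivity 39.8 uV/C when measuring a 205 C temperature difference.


The thermocouple output V = sensitivity * dT.
V = 39.8 uV/C * 205 C
V = 8159.0 uV
V = 8.159 mV

8.159 mV


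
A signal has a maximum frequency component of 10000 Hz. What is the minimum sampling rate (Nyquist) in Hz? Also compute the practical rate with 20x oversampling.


By Nyquist theorem, fs_min = 2 * fmax.
fs_min = 2 * 10000 = 20000 Hz
Practical rate = 20 * fs_min = 20 * 20000 = 400000 Hz

fs_min = 20000 Hz, fs_practical = 400000 Hz


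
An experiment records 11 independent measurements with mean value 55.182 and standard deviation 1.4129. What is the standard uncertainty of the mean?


The standard uncertainty for Type A evaluation is u = s / sqrt(n).
u = 1.4129 / sqrt(11)
u = 1.4129 / 3.3166
u = 0.426

0.426


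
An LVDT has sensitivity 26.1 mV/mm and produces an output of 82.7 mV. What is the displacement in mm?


Displacement = Vout / sensitivity.
d = 82.7 / 26.1
d = 3.169 mm

3.169 mm


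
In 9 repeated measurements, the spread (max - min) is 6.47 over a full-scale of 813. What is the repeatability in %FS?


Repeatability = (spread / full scale) * 100%.
R = (6.47 / 813) * 100
R = 0.796 %FS

0.796 %FS


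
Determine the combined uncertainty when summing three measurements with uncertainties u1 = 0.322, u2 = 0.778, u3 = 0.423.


For a sum of independent quantities, uc = sqrt(u1^2 + u2^2 + u3^2).
uc = sqrt(0.322^2 + 0.778^2 + 0.423^2)
uc = sqrt(0.103684 + 0.605284 + 0.178929)
uc = 0.9423

0.9423


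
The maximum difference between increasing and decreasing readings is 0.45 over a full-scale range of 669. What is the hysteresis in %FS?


Hysteresis = (max difference / full scale) * 100%.
H = (0.45 / 669) * 100
H = 0.067 %FS

0.067 %FS


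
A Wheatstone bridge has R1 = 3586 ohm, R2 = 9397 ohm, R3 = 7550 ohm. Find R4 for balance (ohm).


At balance: R1*R4 = R2*R3, so R4 = R2*R3/R1.
R4 = 9397 * 7550 / 3586
R4 = 70947350 / 3586
R4 = 19784.54 ohm

19784.54 ohm


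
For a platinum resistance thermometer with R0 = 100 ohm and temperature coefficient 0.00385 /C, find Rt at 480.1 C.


The RTD equation: Rt = R0 * (1 + alpha * T).
Rt = 100 * (1 + 0.00385 * 480.1)
Rt = 100 * (1 + 1.848385)
Rt = 100 * 2.848385
Rt = 284.839 ohm

284.839 ohm


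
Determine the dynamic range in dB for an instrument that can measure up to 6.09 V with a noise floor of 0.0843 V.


Dynamic range = 20 * log10(Vmax / Vnoise).
DR = 20 * log10(6.09 / 0.0843)
DR = 20 * log10(72.24)
DR = 37.18 dB

37.18 dB


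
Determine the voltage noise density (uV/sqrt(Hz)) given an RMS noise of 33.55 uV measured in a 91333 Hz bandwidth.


Noise spectral density = Vrms / sqrt(BW).
NSD = 33.55 / sqrt(91333)
NSD = 33.55 / 302.2135
NSD = 0.111 uV/sqrt(Hz)

0.111 uV/sqrt(Hz)


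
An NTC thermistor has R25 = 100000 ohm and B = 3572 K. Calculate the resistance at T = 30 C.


NTC thermistor equation: Rt = R25 * exp(B * (1/T - 1/T25)).
T in Kelvin: 303.15 K, T25 = 298.15 K
1/T - 1/T25 = 1/303.15 - 1/298.15 = -5.532e-05
B * (1/T - 1/T25) = 3572 * -5.532e-05 = -0.1976
Rt = 100000 * exp(-0.1976) = 82069.7 ohm

82069.7 ohm


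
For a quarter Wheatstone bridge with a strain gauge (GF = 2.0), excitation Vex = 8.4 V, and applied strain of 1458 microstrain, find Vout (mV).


Quarter bridge output: Vout = (GF * epsilon * Vex) / 4.
Vout = (2.0 * 1458e-6 * 8.4) / 4
Vout = 0.0244944 / 4 V
Vout = 0.0061236 V = 6.1236 mV

6.1236 mV


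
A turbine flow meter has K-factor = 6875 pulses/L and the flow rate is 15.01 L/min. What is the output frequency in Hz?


Frequency = K * Q / 60 (converting L/min to L/s).
f = 6875 * 15.01 / 60
f = 103193.75 / 60
f = 1719.9 Hz

1719.9 Hz


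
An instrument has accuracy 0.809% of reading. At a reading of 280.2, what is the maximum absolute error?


Absolute error = (accuracy% / 100) * reading.
Error = (0.809 / 100) * 280.2
Error = 0.00809 * 280.2
Error = 2.2668

2.2668


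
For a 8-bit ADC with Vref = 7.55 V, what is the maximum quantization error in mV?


The maximum quantization error is +/- LSB/2.
LSB = Vref / 2^n = 7.55 / 256 = 0.02949219 V
Max error = LSB / 2 = 0.02949219 / 2 = 0.01474609 V
Max error = 14.7461 mV

14.7461 mV


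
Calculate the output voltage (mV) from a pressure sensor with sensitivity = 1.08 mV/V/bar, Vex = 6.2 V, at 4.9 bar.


Output = sensitivity * Vex * P.
Vout = 1.08 * 6.2 * 4.9
Vout = 6.696 * 4.9
Vout = 32.81 mV

32.81 mV


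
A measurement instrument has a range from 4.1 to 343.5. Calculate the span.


Span = upper range - lower range.
Span = 343.5 - (4.1)
Span = 339.4

339.4


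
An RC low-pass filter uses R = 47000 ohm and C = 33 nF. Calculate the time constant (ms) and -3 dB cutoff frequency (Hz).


Time constant: tau = R * C.
tau = 47000 * 3.30e-08 = 0.001551 s
tau = 1.551 ms
Cutoff frequency: fc = 1 / (2*pi*R*C).
fc = 1 / (2*pi*0.001551) = 102.61 Hz

tau = 1.551 ms, fc = 102.61 Hz


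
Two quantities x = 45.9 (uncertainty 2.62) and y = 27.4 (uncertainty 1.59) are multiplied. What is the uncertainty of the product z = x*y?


For a product z = x*y, the relative uncertainty is:
uz/z = sqrt((ux/x)^2 + (uy/y)^2)
Relative uncertainties: ux/x = 2.62/45.9 = 0.057081
uy/y = 1.59/27.4 = 0.058029
z = 45.9 * 27.4 = 1257.7
uz = 1257.7 * sqrt(0.057081^2 + 0.058029^2) = 102.371

102.371


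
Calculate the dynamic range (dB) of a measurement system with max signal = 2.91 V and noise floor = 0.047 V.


Dynamic range = 20 * log10(Vmax / Vnoise).
DR = 20 * log10(2.91 / 0.047)
DR = 20 * log10(61.91)
DR = 35.84 dB

35.84 dB


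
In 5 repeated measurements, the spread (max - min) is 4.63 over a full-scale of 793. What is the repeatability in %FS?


Repeatability = (spread / full scale) * 100%.
R = (4.63 / 793) * 100
R = 0.584 %FS

0.584 %FS


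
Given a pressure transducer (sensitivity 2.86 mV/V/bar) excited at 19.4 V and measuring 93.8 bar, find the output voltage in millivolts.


Output = sensitivity * Vex * P.
Vout = 2.86 * 19.4 * 93.8
Vout = 55.484 * 93.8
Vout = 5204.4 mV

5204.4 mV


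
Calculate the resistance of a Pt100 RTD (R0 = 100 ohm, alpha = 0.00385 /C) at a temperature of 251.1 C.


The RTD equation: Rt = R0 * (1 + alpha * T).
Rt = 100 * (1 + 0.00385 * 251.1)
Rt = 100 * (1 + 0.966735)
Rt = 100 * 1.966735
Rt = 196.673 ohm

196.673 ohm


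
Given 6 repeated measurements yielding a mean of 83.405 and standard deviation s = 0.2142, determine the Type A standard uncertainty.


The standard uncertainty for Type A evaluation is u = s / sqrt(n).
u = 0.2142 / sqrt(6)
u = 0.2142 / 2.4495
u = 0.0874

0.0874


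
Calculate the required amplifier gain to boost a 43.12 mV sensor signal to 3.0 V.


Gain = Vout / Vin (converting to same units).
G = 3.0 V / 43.12 mV
G = 3000.0 mV / 43.12 mV
G = 69.57

69.57


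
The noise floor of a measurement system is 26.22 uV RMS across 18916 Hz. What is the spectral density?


Noise spectral density = Vrms / sqrt(BW).
NSD = 26.22 / sqrt(18916)
NSD = 26.22 / 137.5354
NSD = 0.1906 uV/sqrt(Hz)

0.1906 uV/sqrt(Hz)


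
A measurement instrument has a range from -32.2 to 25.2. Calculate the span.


Span = upper range - lower range.
Span = 25.2 - (-32.2)
Span = 57.4

57.4


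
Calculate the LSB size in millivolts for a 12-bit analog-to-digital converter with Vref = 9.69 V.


The resolution (LSB) of an ADC is Vref / 2^n.
LSB = 9.69 / 2^12
LSB = 9.69 / 4096
LSB = 0.00236572 V = 2.36572266 mV

2.36572266 mV


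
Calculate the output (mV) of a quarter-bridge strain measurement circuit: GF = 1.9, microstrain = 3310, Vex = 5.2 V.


Quarter bridge output: Vout = (GF * epsilon * Vex) / 4.
Vout = (1.9 * 3310e-6 * 5.2) / 4
Vout = 0.0327028 / 4 V
Vout = 0.0081757 V = 8.1757 mV

8.1757 mV


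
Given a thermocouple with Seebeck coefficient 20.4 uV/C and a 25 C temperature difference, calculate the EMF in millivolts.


The thermocouple output V = sensitivity * dT.
V = 20.4 uV/C * 25 C
V = 510.0 uV
V = 0.51 mV

0.51 mV


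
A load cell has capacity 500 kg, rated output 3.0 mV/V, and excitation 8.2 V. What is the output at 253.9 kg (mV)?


Vout = rated_output * Vex * (load / capacity).
Vout = 3.0 * 8.2 * (253.9 / 500)
Vout = 3.0 * 8.2 * 0.5078
Vout = 12.492 mV

12.492 mV


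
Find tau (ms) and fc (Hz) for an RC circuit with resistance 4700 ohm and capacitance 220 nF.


Time constant: tau = R * C.
tau = 4700 * 2.20e-07 = 0.001034 s
tau = 1.034 ms
Cutoff frequency: fc = 1 / (2*pi*R*C).
fc = 1 / (2*pi*0.001034) = 153.92 Hz

tau = 1.034 ms, fc = 153.92 Hz


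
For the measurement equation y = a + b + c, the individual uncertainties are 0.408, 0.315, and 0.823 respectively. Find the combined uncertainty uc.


For a sum of independent quantities, uc = sqrt(u1^2 + u2^2 + u3^2).
uc = sqrt(0.408^2 + 0.315^2 + 0.823^2)
uc = sqrt(0.166464 + 0.099225 + 0.677329)
uc = 0.9711

0.9711


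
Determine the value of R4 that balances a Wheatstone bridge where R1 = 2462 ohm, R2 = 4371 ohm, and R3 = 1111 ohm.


At balance: R1*R4 = R2*R3, so R4 = R2*R3/R1.
R4 = 4371 * 1111 / 2462
R4 = 4856181 / 2462
R4 = 1972.45 ohm

1972.45 ohm


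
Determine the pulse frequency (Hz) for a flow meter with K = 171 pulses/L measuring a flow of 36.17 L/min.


Frequency = K * Q / 60 (converting L/min to L/s).
f = 171 * 36.17 / 60
f = 6185.07 / 60
f = 103.08 Hz

103.08 Hz


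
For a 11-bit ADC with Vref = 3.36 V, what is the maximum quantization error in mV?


The maximum quantization error is +/- LSB/2.
LSB = Vref / 2^n = 3.36 / 2048 = 0.00164062 V
Max error = LSB / 2 = 0.00164062 / 2 = 0.00082031 V
Max error = 0.8203 mV

0.8203 mV


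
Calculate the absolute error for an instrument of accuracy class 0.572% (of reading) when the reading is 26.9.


Absolute error = (accuracy% / 100) * reading.
Error = (0.572 / 100) * 26.9
Error = 0.00572 * 26.9
Error = 0.1539

0.1539


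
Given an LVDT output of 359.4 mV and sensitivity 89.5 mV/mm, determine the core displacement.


Displacement = Vout / sensitivity.
d = 359.4 / 89.5
d = 4.016 mm

4.016 mm


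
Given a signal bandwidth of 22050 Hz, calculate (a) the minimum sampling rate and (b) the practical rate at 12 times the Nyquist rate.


By Nyquist theorem, fs_min = 2 * fmax.
fs_min = 2 * 22050 = 44100 Hz
Practical rate = 12 * fs_min = 12 * 44100 = 529200 Hz

fs_min = 44100 Hz, fs_practical = 529200 Hz


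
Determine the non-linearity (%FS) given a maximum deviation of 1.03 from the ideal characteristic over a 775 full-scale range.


Linearity error = (max deviation / full scale) * 100%.
Linearity = (1.03 / 775) * 100
Linearity = 0.133 %FS

0.133 %FS


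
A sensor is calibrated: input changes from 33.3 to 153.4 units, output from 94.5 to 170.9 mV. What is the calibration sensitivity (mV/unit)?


Sensitivity = (y2 - y1) / (x2 - x1).
S = (170.9 - 94.5) / (153.4 - 33.3)
S = 76.4 / 120.1
S = 0.6361 mV/unit

0.6361 mV/unit


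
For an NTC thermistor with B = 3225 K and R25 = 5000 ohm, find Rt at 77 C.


NTC thermistor equation: Rt = R25 * exp(B * (1/T - 1/T25)).
T in Kelvin: 350.15 K, T25 = 298.15 K
1/T - 1/T25 = 1/350.15 - 1/298.15 = -0.0004981
B * (1/T - 1/T25) = 3225 * -0.0004981 = -1.6064
Rt = 5000 * exp(-1.6064) = 1003.1 ohm

1003.1 ohm


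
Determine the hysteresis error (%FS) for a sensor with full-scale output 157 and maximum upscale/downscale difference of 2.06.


Hysteresis = (max difference / full scale) * 100%.
H = (2.06 / 157) * 100
H = 1.312 %FS

1.312 %FS


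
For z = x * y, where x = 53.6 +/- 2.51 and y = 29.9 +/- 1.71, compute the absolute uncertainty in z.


For a product z = x*y, the relative uncertainty is:
uz/z = sqrt((ux/x)^2 + (uy/y)^2)
Relative uncertainties: ux/x = 2.51/53.6 = 0.046828
uy/y = 1.71/29.9 = 0.057191
z = 53.6 * 29.9 = 1602.6
uz = 1602.6 * sqrt(0.046828^2 + 0.057191^2) = 118.462

118.462


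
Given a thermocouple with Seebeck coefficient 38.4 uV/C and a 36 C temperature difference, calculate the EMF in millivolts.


The thermocouple output V = sensitivity * dT.
V = 38.4 uV/C * 36 C
V = 1382.4 uV
V = 1.382 mV

1.382 mV


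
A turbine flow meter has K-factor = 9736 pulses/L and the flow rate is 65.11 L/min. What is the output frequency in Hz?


Frequency = K * Q / 60 (converting L/min to L/s).
f = 9736 * 65.11 / 60
f = 633910.96 / 60
f = 10565.18 Hz

10565.18 Hz


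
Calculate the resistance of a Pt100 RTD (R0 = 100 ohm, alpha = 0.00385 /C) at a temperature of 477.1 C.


The RTD equation: Rt = R0 * (1 + alpha * T).
Rt = 100 * (1 + 0.00385 * 477.1)
Rt = 100 * (1 + 1.836835)
Rt = 100 * 2.836835
Rt = 283.684 ohm

283.684 ohm


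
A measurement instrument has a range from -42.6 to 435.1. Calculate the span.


Span = upper range - lower range.
Span = 435.1 - (-42.6)
Span = 477.7

477.7


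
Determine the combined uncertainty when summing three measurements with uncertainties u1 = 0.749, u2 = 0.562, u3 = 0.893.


For a sum of independent quantities, uc = sqrt(u1^2 + u2^2 + u3^2).
uc = sqrt(0.749^2 + 0.562^2 + 0.893^2)
uc = sqrt(0.561001 + 0.315844 + 0.797449)
uc = 1.2939

1.2939


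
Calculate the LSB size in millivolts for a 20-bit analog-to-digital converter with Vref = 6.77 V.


The resolution (LSB) of an ADC is Vref / 2^n.
LSB = 6.77 / 2^20
LSB = 6.77 / 1048576
LSB = 6.46e-06 V = 0.00645638 mV

0.00645638 mV


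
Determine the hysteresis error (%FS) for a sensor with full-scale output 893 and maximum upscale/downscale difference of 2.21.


Hysteresis = (max difference / full scale) * 100%.
H = (2.21 / 893) * 100
H = 0.247 %FS

0.247 %FS


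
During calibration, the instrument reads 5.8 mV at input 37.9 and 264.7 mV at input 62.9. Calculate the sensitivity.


Sensitivity = (y2 - y1) / (x2 - x1).
S = (264.7 - 5.8) / (62.9 - 37.9)
S = 258.9 / 25.0
S = 10.356 mV/unit

10.356 mV/unit


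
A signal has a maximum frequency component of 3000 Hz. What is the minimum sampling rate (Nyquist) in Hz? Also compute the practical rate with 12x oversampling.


By Nyquist theorem, fs_min = 2 * fmax.
fs_min = 2 * 3000 = 6000 Hz
Practical rate = 12 * fs_min = 12 * 6000 = 72000 Hz

fs_min = 6000 Hz, fs_practical = 72000 Hz


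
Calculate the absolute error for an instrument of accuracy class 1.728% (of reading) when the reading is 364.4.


Absolute error = (accuracy% / 100) * reading.
Error = (1.728 / 100) * 364.4
Error = 0.01728 * 364.4
Error = 6.2968

6.2968


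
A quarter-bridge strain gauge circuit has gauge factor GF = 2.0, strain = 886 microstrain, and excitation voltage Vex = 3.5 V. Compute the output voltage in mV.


Quarter bridge output: Vout = (GF * epsilon * Vex) / 4.
Vout = (2.0 * 886e-6 * 3.5) / 4
Vout = 0.006202 / 4 V
Vout = 0.0015505 V = 1.5505 mV

1.5505 mV


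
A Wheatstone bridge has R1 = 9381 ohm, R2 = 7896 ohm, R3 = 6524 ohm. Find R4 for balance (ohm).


At balance: R1*R4 = R2*R3, so R4 = R2*R3/R1.
R4 = 7896 * 6524 / 9381
R4 = 51513504 / 9381
R4 = 5491.26 ohm

5491.26 ohm


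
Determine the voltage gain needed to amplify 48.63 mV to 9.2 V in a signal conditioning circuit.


Gain = Vout / Vin (converting to same units).
G = 9.2 V / 48.63 mV
G = 9200.0 mV / 48.63 mV
G = 189.18

189.18


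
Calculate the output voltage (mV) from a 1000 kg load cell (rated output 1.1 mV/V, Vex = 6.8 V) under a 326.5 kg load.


Vout = rated_output * Vex * (load / capacity).
Vout = 1.1 * 6.8 * (326.5 / 1000)
Vout = 1.1 * 6.8 * 0.3265
Vout = 2.442 mV

2.442 mV


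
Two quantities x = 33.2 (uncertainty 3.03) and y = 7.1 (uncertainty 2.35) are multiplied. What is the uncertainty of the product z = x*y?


For a product z = x*y, the relative uncertainty is:
uz/z = sqrt((ux/x)^2 + (uy/y)^2)
Relative uncertainties: ux/x = 3.03/33.2 = 0.091265
uy/y = 2.35/7.1 = 0.330986
z = 33.2 * 7.1 = 235.7
uz = 235.7 * sqrt(0.091265^2 + 0.330986^2) = 80.932

80.932


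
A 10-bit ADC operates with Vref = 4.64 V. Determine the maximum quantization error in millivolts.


The maximum quantization error is +/- LSB/2.
LSB = Vref / 2^n = 4.64 / 1024 = 0.00453125 V
Max error = LSB / 2 = 0.00453125 / 2 = 0.00226562 V
Max error = 2.2656 mV

2.2656 mV


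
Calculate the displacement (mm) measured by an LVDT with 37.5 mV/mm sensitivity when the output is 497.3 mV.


Displacement = Vout / sensitivity.
d = 497.3 / 37.5
d = 13.261 mm

13.261 mm


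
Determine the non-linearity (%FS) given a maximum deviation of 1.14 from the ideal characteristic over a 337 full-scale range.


Linearity error = (max deviation / full scale) * 100%.
Linearity = (1.14 / 337) * 100
Linearity = 0.338 %FS

0.338 %FS


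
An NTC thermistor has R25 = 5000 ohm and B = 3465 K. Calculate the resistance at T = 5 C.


NTC thermistor equation: Rt = R25 * exp(B * (1/T - 1/T25)).
T in Kelvin: 278.15 K, T25 = 298.15 K
1/T - 1/T25 = 1/278.15 - 1/298.15 = 0.00024117
B * (1/T - 1/T25) = 3465 * 0.00024117 = 0.8356
Rt = 5000 * exp(0.8356) = 11531.5 ohm

11531.5 ohm


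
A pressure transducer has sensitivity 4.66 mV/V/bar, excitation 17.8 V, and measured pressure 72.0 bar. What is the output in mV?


Output = sensitivity * Vex * P.
Vout = 4.66 * 17.8 * 72.0
Vout = 82.948 * 72.0
Vout = 5972.26 mV

5972.26 mV


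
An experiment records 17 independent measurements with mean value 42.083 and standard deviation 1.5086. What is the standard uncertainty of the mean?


The standard uncertainty for Type A evaluation is u = s / sqrt(n).
u = 1.5086 / sqrt(17)
u = 1.5086 / 4.1231
u = 0.3659

0.3659


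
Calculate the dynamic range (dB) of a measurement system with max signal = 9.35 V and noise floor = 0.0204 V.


Dynamic range = 20 * log10(Vmax / Vnoise).
DR = 20 * log10(9.35 / 0.0204)
DR = 20 * log10(458.33)
DR = 53.22 dB

53.22 dB


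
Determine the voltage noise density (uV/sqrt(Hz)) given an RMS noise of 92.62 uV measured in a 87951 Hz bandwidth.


Noise spectral density = Vrms / sqrt(BW).
NSD = 92.62 / sqrt(87951)
NSD = 92.62 / 296.5653
NSD = 0.3123 uV/sqrt(Hz)

0.3123 uV/sqrt(Hz)


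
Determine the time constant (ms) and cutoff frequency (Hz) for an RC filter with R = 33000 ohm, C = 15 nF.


Time constant: tau = R * C.
tau = 33000 * 1.50e-08 = 0.000495 s
tau = 0.495 ms
Cutoff frequency: fc = 1 / (2*pi*R*C).
fc = 1 / (2*pi*0.000495) = 321.53 Hz

tau = 0.495 ms, fc = 321.53 Hz


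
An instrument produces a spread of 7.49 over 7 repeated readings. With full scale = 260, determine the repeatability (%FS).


Repeatability = (spread / full scale) * 100%.
R = (7.49 / 260) * 100
R = 2.881 %FS

2.881 %FS


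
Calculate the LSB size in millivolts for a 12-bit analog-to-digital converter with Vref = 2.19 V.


The resolution (LSB) of an ADC is Vref / 2^n.
LSB = 2.19 / 2^12
LSB = 2.19 / 4096
LSB = 0.00053467 V = 0.53466797 mV

0.53466797 mV


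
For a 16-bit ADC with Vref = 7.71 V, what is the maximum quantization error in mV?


The maximum quantization error is +/- LSB/2.
LSB = Vref / 2^n = 7.71 / 65536 = 0.00011765 V
Max error = LSB / 2 = 0.00011765 / 2 = 5.882e-05 V
Max error = 0.0588 mV

0.0588 mV


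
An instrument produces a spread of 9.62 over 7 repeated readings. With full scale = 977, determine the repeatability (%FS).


Repeatability = (spread / full scale) * 100%.
R = (9.62 / 977) * 100
R = 0.985 %FS

0.985 %FS


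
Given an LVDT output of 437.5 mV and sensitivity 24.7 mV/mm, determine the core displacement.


Displacement = Vout / sensitivity.
d = 437.5 / 24.7
d = 17.713 mm

17.713 mm


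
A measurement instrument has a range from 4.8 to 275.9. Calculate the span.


Span = upper range - lower range.
Span = 275.9 - (4.8)
Span = 271.1

271.1


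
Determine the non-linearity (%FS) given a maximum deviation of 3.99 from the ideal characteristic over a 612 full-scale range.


Linearity error = (max deviation / full scale) * 100%.
Linearity = (3.99 / 612) * 100
Linearity = 0.652 %FS

0.652 %FS


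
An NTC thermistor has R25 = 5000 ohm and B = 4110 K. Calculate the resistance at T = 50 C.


NTC thermistor equation: Rt = R25 * exp(B * (1/T - 1/T25)).
T in Kelvin: 323.15 K, T25 = 298.15 K
1/T - 1/T25 = 1/323.15 - 1/298.15 = -0.00025948
B * (1/T - 1/T25) = 4110 * -0.00025948 = -1.0665
Rt = 5000 * exp(-1.0665) = 1721.1 ohm

1721.1 ohm


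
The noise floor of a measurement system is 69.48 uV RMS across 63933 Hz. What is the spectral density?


Noise spectral density = Vrms / sqrt(BW).
NSD = 69.48 / sqrt(63933)
NSD = 69.48 / 252.8498
NSD = 0.2748 uV/sqrt(Hz)

0.2748 uV/sqrt(Hz)


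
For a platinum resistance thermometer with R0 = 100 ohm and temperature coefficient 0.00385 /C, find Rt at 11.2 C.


The RTD equation: Rt = R0 * (1 + alpha * T).
Rt = 100 * (1 + 0.00385 * 11.2)
Rt = 100 * (1 + 0.04312)
Rt = 100 * 1.04312
Rt = 104.312 ohm

104.312 ohm


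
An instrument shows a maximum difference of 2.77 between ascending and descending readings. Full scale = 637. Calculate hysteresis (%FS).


Hysteresis = (max difference / full scale) * 100%.
H = (2.77 / 637) * 100
H = 0.435 %FS

0.435 %FS


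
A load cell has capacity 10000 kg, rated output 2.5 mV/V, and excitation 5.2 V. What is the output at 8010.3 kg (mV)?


Vout = rated_output * Vex * (load / capacity).
Vout = 2.5 * 5.2 * (8010.3 / 10000)
Vout = 2.5 * 5.2 * 0.80103
Vout = 10.413 mV

10.413 mV


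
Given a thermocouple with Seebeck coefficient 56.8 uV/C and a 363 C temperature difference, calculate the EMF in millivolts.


The thermocouple output V = sensitivity * dT.
V = 56.8 uV/C * 363 C
V = 20618.4 uV
V = 20.618 mV

20.618 mV


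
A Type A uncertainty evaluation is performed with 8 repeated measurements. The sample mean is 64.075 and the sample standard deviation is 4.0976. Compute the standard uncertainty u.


The standard uncertainty for Type A evaluation is u = s / sqrt(n).
u = 4.0976 / sqrt(8)
u = 4.0976 / 2.8284
u = 1.4487

1.4487


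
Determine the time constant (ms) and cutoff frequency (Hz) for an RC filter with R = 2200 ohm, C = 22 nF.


Time constant: tau = R * C.
tau = 2200 * 2.20e-08 = 4.84e-05 s
tau = 0.0484 ms
Cutoff frequency: fc = 1 / (2*pi*R*C).
fc = 1 / (2*pi*4.84e-05) = 3288.33 Hz

tau = 0.0484 ms, fc = 3288.33 Hz


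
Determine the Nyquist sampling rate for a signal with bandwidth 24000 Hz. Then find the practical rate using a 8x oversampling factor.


By Nyquist theorem, fs_min = 2 * fmax.
fs_min = 2 * 24000 = 48000 Hz
Practical rate = 8 * fs_min = 8 * 48000 = 384000 Hz

fs_min = 48000 Hz, fs_practical = 384000 Hz


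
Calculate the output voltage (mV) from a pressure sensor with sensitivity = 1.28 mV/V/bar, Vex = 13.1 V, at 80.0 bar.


Output = sensitivity * Vex * P.
Vout = 1.28 * 13.1 * 80.0
Vout = 16.768 * 80.0
Vout = 1341.44 mV

1341.44 mV


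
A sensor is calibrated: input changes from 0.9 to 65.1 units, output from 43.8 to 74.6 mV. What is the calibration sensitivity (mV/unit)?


Sensitivity = (y2 - y1) / (x2 - x1).
S = (74.6 - 43.8) / (65.1 - 0.9)
S = 30.8 / 64.2
S = 0.4798 mV/unit

0.4798 mV/unit


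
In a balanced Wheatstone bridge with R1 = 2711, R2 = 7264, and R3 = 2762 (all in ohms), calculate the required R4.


At balance: R1*R4 = R2*R3, so R4 = R2*R3/R1.
R4 = 7264 * 2762 / 2711
R4 = 20063168 / 2711
R4 = 7400.65 ohm

7400.65 ohm


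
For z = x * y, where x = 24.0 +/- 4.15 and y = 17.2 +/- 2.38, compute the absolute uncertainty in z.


For a product z = x*y, the relative uncertainty is:
uz/z = sqrt((ux/x)^2 + (uy/y)^2)
Relative uncertainties: ux/x = 4.15/24.0 = 0.172917
uy/y = 2.38/17.2 = 0.138372
z = 24.0 * 17.2 = 412.8
uz = 412.8 * sqrt(0.172917^2 + 0.138372^2) = 91.421

91.421


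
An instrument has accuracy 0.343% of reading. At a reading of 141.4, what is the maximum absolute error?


Absolute error = (accuracy% / 100) * reading.
Error = (0.343 / 100) * 141.4
Error = 0.00343 * 141.4
Error = 0.485

0.485


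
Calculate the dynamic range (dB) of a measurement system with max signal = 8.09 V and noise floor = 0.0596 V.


Dynamic range = 20 * log10(Vmax / Vnoise).
DR = 20 * log10(8.09 / 0.0596)
DR = 20 * log10(135.74)
DR = 42.65 dB

42.65 dB


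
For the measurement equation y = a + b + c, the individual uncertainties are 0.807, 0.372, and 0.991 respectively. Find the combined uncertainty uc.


For a sum of independent quantities, uc = sqrt(u1^2 + u2^2 + u3^2).
uc = sqrt(0.807^2 + 0.372^2 + 0.991^2)
uc = sqrt(0.651249 + 0.138384 + 0.982081)
uc = 1.3311

1.3311


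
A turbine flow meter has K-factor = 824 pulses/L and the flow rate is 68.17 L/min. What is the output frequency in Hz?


Frequency = K * Q / 60 (converting L/min to L/s).
f = 824 * 68.17 / 60
f = 56172.08 / 60
f = 936.2 Hz

936.2 Hz


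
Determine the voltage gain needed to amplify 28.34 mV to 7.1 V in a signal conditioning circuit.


Gain = Vout / Vin (converting to same units).
G = 7.1 V / 28.34 mV
G = 7100.0 mV / 28.34 mV
G = 250.53

250.53


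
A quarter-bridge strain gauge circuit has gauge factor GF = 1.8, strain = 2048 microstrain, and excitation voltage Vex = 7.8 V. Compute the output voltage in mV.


Quarter bridge output: Vout = (GF * epsilon * Vex) / 4.
Vout = (1.8 * 2048e-6 * 7.8) / 4
Vout = 0.02875392 / 4 V
Vout = 0.00718848 V = 7.1885 mV

7.1885 mV


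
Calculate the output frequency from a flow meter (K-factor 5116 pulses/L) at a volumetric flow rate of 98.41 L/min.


Frequency = K * Q / 60 (converting L/min to L/s).
f = 5116 * 98.41 / 60
f = 503465.56 / 60
f = 8391.09 Hz

8391.09 Hz


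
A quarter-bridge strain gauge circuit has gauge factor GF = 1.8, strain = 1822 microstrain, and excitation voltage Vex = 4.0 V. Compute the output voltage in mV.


Quarter bridge output: Vout = (GF * epsilon * Vex) / 4.
Vout = (1.8 * 1822e-6 * 4.0) / 4
Vout = 0.0131184 / 4 V
Vout = 0.0032796 V = 3.2796 mV

3.2796 mV


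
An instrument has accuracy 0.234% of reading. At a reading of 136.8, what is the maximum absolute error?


Absolute error = (accuracy% / 100) * reading.
Error = (0.234 / 100) * 136.8
Error = 0.00234 * 136.8
Error = 0.3201

0.3201


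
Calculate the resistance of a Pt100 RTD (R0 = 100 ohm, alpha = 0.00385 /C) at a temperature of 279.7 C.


The RTD equation: Rt = R0 * (1 + alpha * T).
Rt = 100 * (1 + 0.00385 * 279.7)
Rt = 100 * (1 + 1.076845)
Rt = 100 * 2.076845
Rt = 207.685 ohm

207.685 ohm


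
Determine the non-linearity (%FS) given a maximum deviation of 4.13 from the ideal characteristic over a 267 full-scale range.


Linearity error = (max deviation / full scale) * 100%.
Linearity = (4.13 / 267) * 100
Linearity = 1.547 %FS

1.547 %FS


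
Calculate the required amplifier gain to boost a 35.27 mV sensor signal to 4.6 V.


Gain = Vout / Vin (converting to same units).
G = 4.6 V / 35.27 mV
G = 4600.0 mV / 35.27 mV
G = 130.42

130.42


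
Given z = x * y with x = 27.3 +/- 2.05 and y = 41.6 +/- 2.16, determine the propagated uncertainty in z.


For a product z = x*y, the relative uncertainty is:
uz/z = sqrt((ux/x)^2 + (uy/y)^2)
Relative uncertainties: ux/x = 2.05/27.3 = 0.075092
uy/y = 2.16/41.6 = 0.051923
z = 27.3 * 41.6 = 1135.7
uz = 1135.7 * sqrt(0.075092^2 + 0.051923^2) = 103.682

103.682


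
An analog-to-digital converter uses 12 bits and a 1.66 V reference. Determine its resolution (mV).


The resolution (LSB) of an ADC is Vref / 2^n.
LSB = 1.66 / 2^12
LSB = 1.66 / 4096
LSB = 0.00040527 V = 0.40527344 mV

0.40527344 mV


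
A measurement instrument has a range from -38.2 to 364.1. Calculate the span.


Span = upper range - lower range.
Span = 364.1 - (-38.2)
Span = 402.3

402.3


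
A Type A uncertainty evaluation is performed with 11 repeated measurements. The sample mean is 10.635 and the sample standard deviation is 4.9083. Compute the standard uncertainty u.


The standard uncertainty for Type A evaluation is u = s / sqrt(n).
u = 4.9083 / sqrt(11)
u = 4.9083 / 3.3166
u = 1.4799

1.4799


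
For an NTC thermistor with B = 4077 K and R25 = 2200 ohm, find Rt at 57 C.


NTC thermistor equation: Rt = R25 * exp(B * (1/T - 1/T25)).
T in Kelvin: 330.15 K, T25 = 298.15 K
1/T - 1/T25 = 1/330.15 - 1/298.15 = -0.00032509
B * (1/T - 1/T25) = 4077 * -0.00032509 = -1.3254
Rt = 2200 * exp(-1.3254) = 584.5 ohm

584.5 ohm


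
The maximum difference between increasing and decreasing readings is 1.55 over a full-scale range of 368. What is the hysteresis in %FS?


Hysteresis = (max difference / full scale) * 100%.
H = (1.55 / 368) * 100
H = 0.421 %FS

0.421 %FS


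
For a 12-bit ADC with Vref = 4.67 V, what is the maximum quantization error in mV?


The maximum quantization error is +/- LSB/2.
LSB = Vref / 2^n = 4.67 / 4096 = 0.00114014 V
Max error = LSB / 2 = 0.00114014 / 2 = 0.00057007 V
Max error = 0.5701 mV

0.5701 mV


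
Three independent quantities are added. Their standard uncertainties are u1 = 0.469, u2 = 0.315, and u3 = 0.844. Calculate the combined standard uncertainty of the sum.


For a sum of independent quantities, uc = sqrt(u1^2 + u2^2 + u3^2).
uc = sqrt(0.469^2 + 0.315^2 + 0.844^2)
uc = sqrt(0.219961 + 0.099225 + 0.712336)
uc = 1.0156

1.0156


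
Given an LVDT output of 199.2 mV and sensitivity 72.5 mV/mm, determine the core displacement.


Displacement = Vout / sensitivity.
d = 199.2 / 72.5
d = 2.748 mm

2.748 mm


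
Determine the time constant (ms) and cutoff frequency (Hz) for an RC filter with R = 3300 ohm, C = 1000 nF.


Time constant: tau = R * C.
tau = 3300 * 1.00e-06 = 0.0033 s
tau = 3.3 ms
Cutoff frequency: fc = 1 / (2*pi*R*C).
fc = 1 / (2*pi*0.0033) = 48.23 Hz

tau = 3.3 ms, fc = 48.23 Hz


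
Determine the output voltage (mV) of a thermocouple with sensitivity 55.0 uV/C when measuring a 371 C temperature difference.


The thermocouple output V = sensitivity * dT.
V = 55.0 uV/C * 371 C
V = 20405.0 uV
V = 20.405 mV

20.405 mV


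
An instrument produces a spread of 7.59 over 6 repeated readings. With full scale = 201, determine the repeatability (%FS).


Repeatability = (spread / full scale) * 100%.
R = (7.59 / 201) * 100
R = 3.776 %FS

3.776 %FS


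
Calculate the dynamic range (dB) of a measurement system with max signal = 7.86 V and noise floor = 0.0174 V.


Dynamic range = 20 * log10(Vmax / Vnoise).
DR = 20 * log10(7.86 / 0.0174)
DR = 20 * log10(451.72)
DR = 53.1 dB

53.1 dB


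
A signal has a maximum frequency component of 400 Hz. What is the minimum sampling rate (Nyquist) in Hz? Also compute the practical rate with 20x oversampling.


By Nyquist theorem, fs_min = 2 * fmax.
fs_min = 2 * 400 = 800 Hz
Practical rate = 20 * fs_min = 20 * 800 = 16000 Hz

fs_min = 800 Hz, fs_practical = 16000 Hz


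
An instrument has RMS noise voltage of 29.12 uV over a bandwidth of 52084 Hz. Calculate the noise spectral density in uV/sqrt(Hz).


Noise spectral density = Vrms / sqrt(BW).
NSD = 29.12 / sqrt(52084)
NSD = 29.12 / 228.2192
NSD = 0.1276 uV/sqrt(Hz)

0.1276 uV/sqrt(Hz)


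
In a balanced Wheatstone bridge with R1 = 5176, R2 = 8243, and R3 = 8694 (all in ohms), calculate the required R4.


At balance: R1*R4 = R2*R3, so R4 = R2*R3/R1.
R4 = 8243 * 8694 / 5176
R4 = 71664642 / 5176
R4 = 13845.56 ohm

13845.56 ohm


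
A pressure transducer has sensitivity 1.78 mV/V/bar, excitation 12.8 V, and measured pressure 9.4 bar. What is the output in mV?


Output = sensitivity * Vex * P.
Vout = 1.78 * 12.8 * 9.4
Vout = 22.784 * 9.4
Vout = 214.17 mV

214.17 mV


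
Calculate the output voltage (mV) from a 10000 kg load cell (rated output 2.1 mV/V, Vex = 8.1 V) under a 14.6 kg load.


Vout = rated_output * Vex * (load / capacity).
Vout = 2.1 * 8.1 * (14.6 / 10000)
Vout = 2.1 * 8.1 * 0.00146
Vout = 0.025 mV

0.025 mV


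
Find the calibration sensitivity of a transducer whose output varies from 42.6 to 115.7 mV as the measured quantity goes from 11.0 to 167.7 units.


Sensitivity = (y2 - y1) / (x2 - x1).
S = (115.7 - 42.6) / (167.7 - 11.0)
S = 73.1 / 156.7
S = 0.4665 mV/unit

0.4665 mV/unit


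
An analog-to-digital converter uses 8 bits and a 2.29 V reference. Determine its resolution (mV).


The resolution (LSB) of an ADC is Vref / 2^n.
LSB = 2.29 / 2^8
LSB = 2.29 / 256
LSB = 0.00894531 V = 8.9453125 mV

8.9453125 mV


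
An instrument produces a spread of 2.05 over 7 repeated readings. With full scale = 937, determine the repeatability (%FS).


Repeatability = (spread / full scale) * 100%.
R = (2.05 / 937) * 100
R = 0.219 %FS

0.219 %FS


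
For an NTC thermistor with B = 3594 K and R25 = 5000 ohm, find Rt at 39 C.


NTC thermistor equation: Rt = R25 * exp(B * (1/T - 1/T25)).
T in Kelvin: 312.15 K, T25 = 298.15 K
1/T - 1/T25 = 1/312.15 - 1/298.15 = -0.00015043
B * (1/T - 1/T25) = 3594 * -0.00015043 = -0.5406
Rt = 5000 * exp(-0.5406) = 2911.9 ohm

2911.9 ohm


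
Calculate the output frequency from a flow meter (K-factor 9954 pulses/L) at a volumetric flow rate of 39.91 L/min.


Frequency = K * Q / 60 (converting L/min to L/s).
f = 9954 * 39.91 / 60
f = 397264.14 / 60
f = 6621.07 Hz

6621.07 Hz


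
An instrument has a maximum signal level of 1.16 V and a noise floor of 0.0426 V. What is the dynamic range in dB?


Dynamic range = 20 * log10(Vmax / Vnoise).
DR = 20 * log10(1.16 / 0.0426)
DR = 20 * log10(27.23)
DR = 28.7 dB

28.7 dB
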